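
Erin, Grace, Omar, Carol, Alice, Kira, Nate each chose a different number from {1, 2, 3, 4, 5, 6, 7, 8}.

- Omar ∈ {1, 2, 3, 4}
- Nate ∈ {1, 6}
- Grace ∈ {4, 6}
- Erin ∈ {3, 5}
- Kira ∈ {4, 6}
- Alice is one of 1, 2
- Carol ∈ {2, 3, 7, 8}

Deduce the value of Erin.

5

The 2 variables Grace and Kira are confined to {4, 6}, which locks those values in; drop them from Omar, Nate.
Nate's domain is down to {1}, so Nate = 1. Strike 1 from Omar, Alice.
Alice has just one choice, so Alice = 2. Remove 2 from Omar, Carol.
That leaves Omar = 3. Eliminate 3 elsewhere: Erin, Carol.
So Erin = 5.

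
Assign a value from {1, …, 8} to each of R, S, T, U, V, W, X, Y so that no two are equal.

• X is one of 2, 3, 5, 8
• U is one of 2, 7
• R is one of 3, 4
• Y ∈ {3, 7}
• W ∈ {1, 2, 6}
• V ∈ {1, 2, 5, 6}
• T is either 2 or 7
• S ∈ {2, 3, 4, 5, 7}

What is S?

The 8 variables together cover exactly {1, 2, 3, 4, 5, 6, 7, 8} — 8 values for 8 variables — and 8 appears only in X's list, so X = 8.
T and U between them cover only {2, 7} — a naked pair. Remove those values from S, V, W, Y.
That leaves Y = 3. Remove 3 from R, S.
R's domain is down to {4}, so R = 4. So S can't be 4.
So S = 5.

5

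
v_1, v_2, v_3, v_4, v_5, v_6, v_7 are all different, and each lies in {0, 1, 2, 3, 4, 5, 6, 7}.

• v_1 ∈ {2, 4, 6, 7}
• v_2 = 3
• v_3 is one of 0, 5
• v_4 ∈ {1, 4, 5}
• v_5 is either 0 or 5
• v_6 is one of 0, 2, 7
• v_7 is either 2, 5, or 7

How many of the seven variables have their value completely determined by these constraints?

v_2 has just one choice, so v_2 = 3.
The 2 variables v_3 and v_5 are confined to {0, 5}, which locks those values in; drop them from v_4, v_6, v_7.
v_6 and v_7 share exactly the 2 values {2, 7}; by pigeonhole those values go to them, so strike 2, 7 from v_1.
Determined: v_2=3. The other variables each still have more than one consistent value. That makes 1.

1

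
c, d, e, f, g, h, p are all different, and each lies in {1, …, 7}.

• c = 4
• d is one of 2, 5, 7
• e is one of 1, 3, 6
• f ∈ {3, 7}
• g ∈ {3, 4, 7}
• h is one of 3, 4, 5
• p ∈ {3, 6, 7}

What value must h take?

c must be 4 (only option left). Remove 4 from g, h.
The 6 still-open variables together cover exactly {1, 2, 3, 5, 6, 7} — 6 values for 6 variables — and 1 appears only in e's list, so e = 1.
Among the 5 still-open variables, 2 fits only d (and all 5 values in {2, 3, 5, 6, 7} must be used), so d = 2.
The 4 still-open variables together cover exactly {3, 5, 6, 7} — 4 values for 4 variables — and 5 appears only in h's list, so h = 5.

5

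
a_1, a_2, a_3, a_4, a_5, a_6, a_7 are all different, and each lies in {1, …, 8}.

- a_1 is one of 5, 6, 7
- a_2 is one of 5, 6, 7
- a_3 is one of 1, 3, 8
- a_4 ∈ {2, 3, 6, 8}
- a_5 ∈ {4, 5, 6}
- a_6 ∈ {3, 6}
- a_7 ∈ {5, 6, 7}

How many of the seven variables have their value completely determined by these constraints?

2

The 3 variables a_1, a_2, a_7 are confined to {5, 6, 7}, which locks those values in; drop them from a_4, a_5, a_6.
That leaves a_5 = 4.
a_6's domain is down to {3}, so a_6 = 3. So a_3, a_4 can't be 3.
Determined: a_5=4, a_6=3. The other variables each still have more than one consistent value. That makes 2.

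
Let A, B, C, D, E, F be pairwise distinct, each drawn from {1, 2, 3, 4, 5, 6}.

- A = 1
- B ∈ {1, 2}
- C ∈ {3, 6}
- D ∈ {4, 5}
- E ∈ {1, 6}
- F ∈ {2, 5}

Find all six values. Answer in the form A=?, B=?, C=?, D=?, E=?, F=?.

A=1, B=2, C=3, D=4, E=6, F=5

A's domain is down to {1}, so A = 1. Strike 1 from B, E.
That leaves B = 2. Remove 2 from F.
That leaves E = 6. Remove 6 from C.
F has just one choice, so F = 5. Eliminate 5 elsewhere: D.
C must be 3 (only option left).
D has just one choice, so D = 4.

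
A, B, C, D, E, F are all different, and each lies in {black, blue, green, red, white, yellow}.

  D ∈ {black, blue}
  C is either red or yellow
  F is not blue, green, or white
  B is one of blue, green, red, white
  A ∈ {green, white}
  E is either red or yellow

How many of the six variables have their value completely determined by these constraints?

C and E share exactly the 2 values {red, yellow}; by pigeonhole those values go to them, so strike red, yellow from B, F.
F must be black (only option left). Eliminate black elsewhere: D.
D's domain is down to {blue}, so D = blue. Remove blue from B.
Determined: D=blue, F=black. The other variables each still have more than one consistent value. That makes 2.

2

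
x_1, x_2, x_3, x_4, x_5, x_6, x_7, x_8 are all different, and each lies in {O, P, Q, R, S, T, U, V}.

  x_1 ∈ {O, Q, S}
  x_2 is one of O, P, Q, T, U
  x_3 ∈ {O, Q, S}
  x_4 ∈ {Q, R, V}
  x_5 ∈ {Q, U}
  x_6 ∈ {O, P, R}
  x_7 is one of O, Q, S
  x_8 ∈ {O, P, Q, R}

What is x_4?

V

Among the 8 variables, T fits only x_2 (and all 8 values in {O, P, Q, R, S, T, U, V} must be used), so x_2 = T.
Among the 7 still-open variables, U fits only x_5 (and all 7 values in {O, P, Q, R, S, U, V} must be used), so x_5 = U.
The 6 still-open variables together cover exactly {O, P, Q, R, S, V} — 6 values for 6 variables — and V appears only in x_4's list, so x_4 = V.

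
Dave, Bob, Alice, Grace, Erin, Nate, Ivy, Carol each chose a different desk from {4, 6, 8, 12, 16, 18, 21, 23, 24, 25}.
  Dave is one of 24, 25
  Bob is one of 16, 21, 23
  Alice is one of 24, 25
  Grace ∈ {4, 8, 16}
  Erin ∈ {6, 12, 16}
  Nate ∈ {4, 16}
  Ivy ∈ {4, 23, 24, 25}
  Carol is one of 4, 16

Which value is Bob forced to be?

21

Dave and Alice share exactly the 2 values {24, 25}; by pigeonhole those values go to them, so strike 24, 25 from Ivy.
Nate and Carol share exactly the 2 values {4, 16}; by pigeonhole those values go to them, so strike 4, 16 from Bob, Grace, Erin, Ivy.
Grace must be 8 (only option left).
Ivy's domain is down to {23}, so Ivy = 23. So Bob can't be 23.
So Bob = 21.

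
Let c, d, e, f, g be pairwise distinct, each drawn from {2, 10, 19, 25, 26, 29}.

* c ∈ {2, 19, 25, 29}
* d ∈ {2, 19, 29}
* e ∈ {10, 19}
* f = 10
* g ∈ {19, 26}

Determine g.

f has just one choice, so f = 10. Strike 10 from e.
e has just one choice, so e = 19. Strike 19 from c, d, g.
So g = 26.

26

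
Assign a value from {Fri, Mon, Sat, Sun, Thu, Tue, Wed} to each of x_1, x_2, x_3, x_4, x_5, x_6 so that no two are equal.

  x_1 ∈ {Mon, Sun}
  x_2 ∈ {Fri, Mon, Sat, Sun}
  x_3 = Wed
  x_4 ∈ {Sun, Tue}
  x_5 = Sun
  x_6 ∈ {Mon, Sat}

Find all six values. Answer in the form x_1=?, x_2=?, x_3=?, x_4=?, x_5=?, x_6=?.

x_3's domain is down to {Wed}, so x_3 = Wed.
x_5 has just one choice, so x_5 = Sun. So x_1, x_2, x_4 can't be Sun.
x_1 has just one choice, so x_1 = Mon. Strike Mon from x_2, x_6.
x_4 has just one choice, so x_4 = Tue.
That leaves x_6 = Sat. Remove Sat from x_2.
That leaves x_2 = Fri.

x_1=Mon, x_2=Fri, x_3=Wed, x_4=Tue, x_5=Sun, x_6=Sat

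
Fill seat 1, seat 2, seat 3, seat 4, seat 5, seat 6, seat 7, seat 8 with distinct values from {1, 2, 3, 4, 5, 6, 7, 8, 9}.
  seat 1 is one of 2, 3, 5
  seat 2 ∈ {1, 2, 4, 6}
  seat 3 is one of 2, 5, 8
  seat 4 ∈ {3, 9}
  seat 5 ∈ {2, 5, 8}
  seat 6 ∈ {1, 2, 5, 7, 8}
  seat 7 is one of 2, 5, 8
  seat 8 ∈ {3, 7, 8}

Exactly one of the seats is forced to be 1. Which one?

seat 6

seat 3, seat 5, seat 7 between them cover only {2, 5, 8} — a naked triple. Remove those values from seat 1, seat 2, seat 6, seat 8.
seat 1's domain is down to {3}, so seat 1 = 3. Remove 3 from seat 4, seat 8.
seat 4's domain is down to {9}, so seat 4 = 9.
That leaves seat 8 = 7. Eliminate 7 elsewhere: seat 6.
So 1 goes to seat 6.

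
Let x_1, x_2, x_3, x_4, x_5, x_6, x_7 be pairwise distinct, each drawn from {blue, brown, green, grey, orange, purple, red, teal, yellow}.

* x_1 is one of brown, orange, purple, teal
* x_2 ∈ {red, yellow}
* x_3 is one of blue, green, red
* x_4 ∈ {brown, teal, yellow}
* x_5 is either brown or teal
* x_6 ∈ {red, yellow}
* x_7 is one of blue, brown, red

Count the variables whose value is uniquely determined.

2

The 2 variables x_2 and x_6 are confined to {red, yellow}, which locks those values in; drop them from x_3, x_4, x_7.
The 2 variables x_4 and x_5 are confined to {brown, teal}, which locks those values in; drop them from x_1, x_7.
That leaves x_7 = blue. Strike blue from x_3.
x_3's domain is down to {green}, so x_3 = green.
Determined: x_3=green, x_7=blue. The other variables each still have more than one consistent value. That makes 2.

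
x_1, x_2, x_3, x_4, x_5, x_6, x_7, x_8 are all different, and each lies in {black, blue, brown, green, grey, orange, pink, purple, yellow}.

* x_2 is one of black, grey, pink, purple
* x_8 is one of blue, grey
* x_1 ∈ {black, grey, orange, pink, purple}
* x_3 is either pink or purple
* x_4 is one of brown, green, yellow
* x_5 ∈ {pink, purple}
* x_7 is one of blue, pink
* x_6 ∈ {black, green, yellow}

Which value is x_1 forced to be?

orange

The 2 variables x_3 and x_5 are confined to {pink, purple}, which locks those values in; drop them from x_1, x_2, x_7.
x_7's domain is down to {blue}, so x_7 = blue. Eliminate blue elsewhere: x_8.
x_8's domain is down to {grey}, so x_8 = grey. So x_1, x_2 can't be grey.
x_2 has just one choice, so x_2 = black. Eliminate black elsewhere: x_1, x_6.
So x_1 = orange.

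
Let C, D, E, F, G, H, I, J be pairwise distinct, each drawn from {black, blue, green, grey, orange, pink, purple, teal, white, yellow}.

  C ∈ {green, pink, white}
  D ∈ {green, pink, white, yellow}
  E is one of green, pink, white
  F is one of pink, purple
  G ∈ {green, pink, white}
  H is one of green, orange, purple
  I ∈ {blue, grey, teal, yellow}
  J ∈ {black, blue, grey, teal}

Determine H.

The 3 variables C, E, G are confined to {green, pink, white}, which locks those values in; drop them from D, F, H.
D's domain is down to {yellow}, so D = yellow. Remove yellow from I.
F's domain is down to {purple}, so F = purple. Remove purple from H.
So H = orange.

orange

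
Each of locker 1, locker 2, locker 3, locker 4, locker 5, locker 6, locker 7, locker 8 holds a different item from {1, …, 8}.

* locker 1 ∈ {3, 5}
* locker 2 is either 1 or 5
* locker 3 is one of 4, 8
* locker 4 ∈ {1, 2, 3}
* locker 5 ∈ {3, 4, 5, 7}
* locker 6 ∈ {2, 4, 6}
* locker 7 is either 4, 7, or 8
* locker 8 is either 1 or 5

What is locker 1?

The 8 variables together cover exactly {1, 2, 3, 4, 5, 6, 7, 8} — 8 values for 8 variables — and 6 appears only in locker 6's list, so locker 6 = 6.
Among the 7 still-open variables, 2 fits only locker 4 (and all 7 values in {1, 2, 3, 4, 5, 7, 8} must be used), so locker 4 = 2.
The 2 variables locker 2 and locker 8 are confined to {1, 5}, which locks those values in; drop them from locker 1, locker 5.
So locker 1 = 3.

3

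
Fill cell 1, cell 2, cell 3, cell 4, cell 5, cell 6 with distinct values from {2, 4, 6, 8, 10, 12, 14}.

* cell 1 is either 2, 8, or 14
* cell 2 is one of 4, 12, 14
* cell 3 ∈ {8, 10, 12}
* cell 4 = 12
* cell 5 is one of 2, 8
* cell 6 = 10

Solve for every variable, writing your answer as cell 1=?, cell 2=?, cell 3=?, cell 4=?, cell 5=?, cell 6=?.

cell 1=14, cell 2=4, cell 3=8, cell 4=12, cell 5=2, cell 6=10

cell 4 must be 12 (only option left). Remove 12 from cell 2, cell 3.
cell 6 has just one choice, so cell 6 = 10. Strike 10 from cell 3.
cell 3's domain is down to {8}, so cell 3 = 8. Strike 8 from cell 1, cell 5.
cell 5's domain is down to {2}, so cell 5 = 2. So cell 1 can't be 2.
cell 1 must be 14 (only option left). Strike 14 from cell 2.
cell 2 must be 4 (only option left).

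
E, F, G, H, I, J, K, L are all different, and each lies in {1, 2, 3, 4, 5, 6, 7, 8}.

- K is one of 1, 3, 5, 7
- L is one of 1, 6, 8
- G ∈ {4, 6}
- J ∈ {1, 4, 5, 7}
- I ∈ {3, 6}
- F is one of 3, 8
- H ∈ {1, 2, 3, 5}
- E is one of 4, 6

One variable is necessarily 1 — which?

L

Among the 8 variables, 2 fits only H (and all 8 values in {1, 2, 3, 4, 5, 6, 7, 8} must be used), so H = 2.
E and G between them cover only {4, 6} — a naked pair. Remove those values from I, J, L.
I's domain is down to {3}, so I = 3. So F, K can't be 3.
F has just one choice, so F = 8. Strike 8 from L.
So 1 goes to L.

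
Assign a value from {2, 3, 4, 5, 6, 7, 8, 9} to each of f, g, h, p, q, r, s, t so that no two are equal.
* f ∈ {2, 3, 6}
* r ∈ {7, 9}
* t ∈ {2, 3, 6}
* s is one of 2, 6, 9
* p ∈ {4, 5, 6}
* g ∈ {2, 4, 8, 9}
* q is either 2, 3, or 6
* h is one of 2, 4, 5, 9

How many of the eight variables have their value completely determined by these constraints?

The 8 variables together cover exactly {2, 3, 4, 5, 6, 7, 8, 9} — 8 values for 8 variables — and 7 appears only in r's list, so r = 7.
The 7 still-open variables together cover exactly {2, 3, 4, 5, 6, 8, 9} — 7 values for 7 variables — and 8 appears only in g's list, so g = 8.
The 3 variables f, q, t are confined to {2, 3, 6}, which locks those values in; drop them from h, p, s.
s must be 9 (only option left). Remove 9 from h.
Determined: g=8, r=7, s=9. The other variables each still have more than one consistent value. That makes 3.

3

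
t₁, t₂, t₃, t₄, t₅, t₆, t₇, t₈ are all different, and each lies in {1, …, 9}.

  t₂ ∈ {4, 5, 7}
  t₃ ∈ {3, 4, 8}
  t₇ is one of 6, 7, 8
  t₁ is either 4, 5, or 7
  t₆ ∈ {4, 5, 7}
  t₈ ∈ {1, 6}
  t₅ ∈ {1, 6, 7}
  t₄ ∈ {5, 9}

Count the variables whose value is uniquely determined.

The 8 variables draw from only 8 values {1, 3, 4, 5, 6, 7, 8, 9}, so each is used; only t₃ can be 3, hence t₃ = 3.
The 7 still-open variables draw from only 7 values {1, 4, 5, 6, 7, 8, 9}, so each is used; only t₇ can be 8, hence t₇ = 8.
The 6 still-open variables together cover exactly {1, 4, 5, 6, 7, 9} — 6 values for 6 variables — and 9 appears only in t₄'s list, so t₄ = 9.
t₁, t₂, t₆ between them cover only {4, 5, 7} — a naked triple. Remove those values from t₅.
Determined: t₃=3, t₄=9, t₇=8. The other variables each still have more than one consistent value. That makes 3.

3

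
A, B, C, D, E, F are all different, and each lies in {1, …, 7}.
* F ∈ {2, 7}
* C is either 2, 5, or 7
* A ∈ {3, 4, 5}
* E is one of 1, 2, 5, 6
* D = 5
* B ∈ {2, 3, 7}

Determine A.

4

D must be 5 (only option left). Strike 5 from A, C, E.
The 2 variables C and F are confined to {2, 7}, which locks those values in; drop them from B, E.
That leaves B = 3. Remove 3 from A.
So A = 4.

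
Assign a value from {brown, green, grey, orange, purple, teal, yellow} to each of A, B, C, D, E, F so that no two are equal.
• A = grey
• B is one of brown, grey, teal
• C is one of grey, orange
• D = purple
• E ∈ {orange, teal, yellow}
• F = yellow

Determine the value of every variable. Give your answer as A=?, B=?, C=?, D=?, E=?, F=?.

A=grey, B=brown, C=orange, D=purple, E=teal, F=yellow

A's domain is down to {grey}, so A = grey. So B, C can't be grey.
C's domain is down to {orange}, so C = orange. Remove orange from E.
D must be purple (only option left).
F has just one choice, so F = yellow. So E can't be yellow.
E has just one choice, so E = teal. Strike teal from B.
That leaves B = brown.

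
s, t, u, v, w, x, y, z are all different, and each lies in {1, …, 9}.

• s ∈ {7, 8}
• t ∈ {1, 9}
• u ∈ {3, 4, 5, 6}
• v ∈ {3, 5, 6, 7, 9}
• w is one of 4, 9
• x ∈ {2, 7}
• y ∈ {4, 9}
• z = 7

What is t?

z has just one choice, so z = 7. Strike 7 from s, v, x.
s has just one choice, so s = 8.
x's domain is down to {2}, so x = 2.
w and y between them cover only {4, 9} — a naked pair. Remove those values from t, u, v.
So t = 1.

1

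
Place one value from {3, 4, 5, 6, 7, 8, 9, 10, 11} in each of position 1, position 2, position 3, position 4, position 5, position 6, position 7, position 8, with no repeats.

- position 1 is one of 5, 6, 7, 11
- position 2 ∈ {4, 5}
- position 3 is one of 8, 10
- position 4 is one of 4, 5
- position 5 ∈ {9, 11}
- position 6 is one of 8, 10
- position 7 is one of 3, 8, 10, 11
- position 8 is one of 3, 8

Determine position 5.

9

position 2 and position 4 share exactly the 2 values {4, 5}; by pigeonhole those values go to them, so strike 4, 5 from position 1.
The 2 variables position 3 and position 6 are confined to {8, 10}, which locks those values in; drop them from position 7, position 8.
position 8 must be 3 (only option left). So position 7 can't be 3.
position 7 must be 11 (only option left). Eliminate 11 elsewhere: position 1, position 5.
So position 5 = 9.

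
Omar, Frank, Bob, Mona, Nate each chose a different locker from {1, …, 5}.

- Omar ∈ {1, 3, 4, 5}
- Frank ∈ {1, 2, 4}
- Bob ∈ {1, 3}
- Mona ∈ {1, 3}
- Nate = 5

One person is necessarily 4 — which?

Omar

Nate has just one choice, so Nate = 5. Eliminate 5 elsewhere: Omar.
The 4 still-open variables draw from only 4 values {1, 2, 3, 4}, so each is used; only Frank can be 2, hence Frank = 2.
The 3 still-open variables together cover exactly {1, 3, 4} — 3 values for 3 variables — and 4 appears only in Omar's list, so Omar = 4.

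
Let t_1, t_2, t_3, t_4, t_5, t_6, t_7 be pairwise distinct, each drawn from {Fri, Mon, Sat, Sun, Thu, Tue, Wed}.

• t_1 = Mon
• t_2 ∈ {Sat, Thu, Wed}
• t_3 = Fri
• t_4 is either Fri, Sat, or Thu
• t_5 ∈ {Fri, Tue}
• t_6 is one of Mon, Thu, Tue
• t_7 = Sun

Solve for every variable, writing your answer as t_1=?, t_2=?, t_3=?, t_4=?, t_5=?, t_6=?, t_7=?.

t_1's domain is down to {Mon}, so t_1 = Mon. Strike Mon from t_6.
t_3 must be Fri (only option left). Remove Fri from t_4, t_5.
t_5 has just one choice, so t_5 = Tue. Strike Tue from t_6.
t_6's domain is down to {Thu}, so t_6 = Thu. Remove Thu from t_2, t_4.
t_7's domain is down to {Sun}, so t_7 = Sun.
t_4's domain is down to {Sat}, so t_4 = Sat. Remove Sat from t_2.
t_2 must be Wed (only option left).

t_1=Mon, t_2=Wed, t_3=Fri, t_4=Sat, t_5=Tue, t_6=Thu, t_7=Sun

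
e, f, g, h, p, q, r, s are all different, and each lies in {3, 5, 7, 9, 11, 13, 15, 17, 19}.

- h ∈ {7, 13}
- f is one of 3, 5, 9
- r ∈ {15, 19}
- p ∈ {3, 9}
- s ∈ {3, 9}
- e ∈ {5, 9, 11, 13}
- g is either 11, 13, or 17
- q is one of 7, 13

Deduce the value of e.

11

h and q between them cover only {7, 13} — a naked pair. Remove those values from e, g.
The 2 variables p and s are confined to {3, 9}, which locks those values in; drop them from e, f.
That leaves f = 5. Strike 5 from e.
So e = 11.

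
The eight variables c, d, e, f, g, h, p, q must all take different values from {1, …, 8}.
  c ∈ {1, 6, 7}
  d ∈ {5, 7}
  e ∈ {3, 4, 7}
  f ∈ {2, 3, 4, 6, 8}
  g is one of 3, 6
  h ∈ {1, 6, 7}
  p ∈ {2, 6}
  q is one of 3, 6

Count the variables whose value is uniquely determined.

Among the 8 variables, 5 fits only d (and all 8 values in {1, 2, 3, 4, 5, 6, 7, 8} must be used), so d = 5.
Among the 7 still-open variables, 8 fits only f (and all 7 values in {1, 2, 3, 4, 6, 7, 8} must be used), so f = 8.
The 6 still-open variables together cover exactly {1, 2, 3, 4, 6, 7} — 6 values for 6 variables — and 2 appears only in p's list, so p = 2.
The 5 still-open variables together cover exactly {1, 3, 4, 6, 7} — 5 values for 5 variables — and 4 appears only in e's list, so e = 4.
The 2 variables g and q are confined to {3, 6}, which locks those values in; drop them from c, h.
Determined: d=5, e=4, f=8, p=2. The other variables each still have more than one consistent value. That makes 4.

4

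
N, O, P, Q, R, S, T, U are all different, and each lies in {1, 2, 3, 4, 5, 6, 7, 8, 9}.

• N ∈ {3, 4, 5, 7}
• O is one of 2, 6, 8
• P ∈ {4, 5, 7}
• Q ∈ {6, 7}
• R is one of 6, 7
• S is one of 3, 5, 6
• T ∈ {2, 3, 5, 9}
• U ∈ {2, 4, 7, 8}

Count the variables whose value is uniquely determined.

1

Among the 8 variables, 9 fits only T (and all 8 values in {2, 3, 4, 5, 6, 7, 8, 9} must be used), so T = 9.
Q and R between them cover only {6, 7} — a naked pair. Remove those values from N, O, P, S, U.
N, P, S share exactly the 3 values {3, 4, 5}; by pigeonhole those values go to them, so strike 3, 4, 5 from U.
Determined: T=9. The other variables each still have more than one consistent value. That makes 1.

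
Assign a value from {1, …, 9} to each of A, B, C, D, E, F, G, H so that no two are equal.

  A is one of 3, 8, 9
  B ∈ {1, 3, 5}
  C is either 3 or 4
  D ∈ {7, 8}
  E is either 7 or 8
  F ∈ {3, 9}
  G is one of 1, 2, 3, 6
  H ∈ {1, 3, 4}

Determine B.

D and E share exactly the 2 values {7, 8}; by pigeonhole those values go to them, so strike 7, 8 from A.
The 2 variables A and F are confined to {3, 9}, which locks those values in; drop them from B, C, G, H.
C has just one choice, so C = 4. So H can't be 4.
That leaves H = 1. Remove 1 from B, G.
So B = 5.

5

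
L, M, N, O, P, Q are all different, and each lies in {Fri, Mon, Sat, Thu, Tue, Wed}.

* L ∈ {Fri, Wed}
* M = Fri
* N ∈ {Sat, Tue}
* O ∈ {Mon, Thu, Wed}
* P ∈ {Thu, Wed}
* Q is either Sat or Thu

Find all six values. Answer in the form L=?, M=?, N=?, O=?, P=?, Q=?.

M must be Fri (only option left). Remove Fri from L.
L's domain is down to {Wed}, so L = Wed. Remove Wed from O, P.
P must be Thu (only option left). Strike Thu from O, Q.
That leaves Q = Sat. Remove Sat from N.
N has just one choice, so N = Tue.
O must be Mon (only option left).

L=Wed, M=Fri, N=Tue, O=Mon, P=Thu, Q=Sat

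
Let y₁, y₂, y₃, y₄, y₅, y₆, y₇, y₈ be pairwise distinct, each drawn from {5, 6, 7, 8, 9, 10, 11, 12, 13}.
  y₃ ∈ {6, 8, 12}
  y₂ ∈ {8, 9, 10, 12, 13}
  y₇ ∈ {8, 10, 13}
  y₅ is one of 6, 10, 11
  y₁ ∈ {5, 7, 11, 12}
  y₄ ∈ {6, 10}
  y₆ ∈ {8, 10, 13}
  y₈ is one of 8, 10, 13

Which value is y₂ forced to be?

9

y₆, y₇, y₈ between them cover only {8, 10, 13} — a naked triple. Remove those values from y₂, y₃, y₄, y₅.
y₄ must be 6 (only option left). Remove 6 from y₃, y₅.
y₅'s domain is down to {11}, so y₅ = 11. So y₁ can't be 11.
y₃ must be 12 (only option left). Eliminate 12 elsewhere: y₁, y₂.
So y₂ = 9.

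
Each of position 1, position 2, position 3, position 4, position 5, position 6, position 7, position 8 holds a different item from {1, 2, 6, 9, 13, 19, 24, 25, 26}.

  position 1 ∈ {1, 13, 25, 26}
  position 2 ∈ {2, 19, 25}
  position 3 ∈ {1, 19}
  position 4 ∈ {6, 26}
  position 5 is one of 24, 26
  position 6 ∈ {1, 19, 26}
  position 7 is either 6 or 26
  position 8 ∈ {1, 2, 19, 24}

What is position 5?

The 8 variables draw from only 8 values {1, 2, 6, 13, 19, 24, 25, 26}, so each is used; only position 1 can be 13, hence position 1 = 13.
Among the 7 still-open variables, 25 fits only position 2 (and all 7 values in {1, 2, 6, 19, 24, 25, 26} must be used), so position 2 = 25.
Among the 6 still-open variables, 2 fits only position 8 (and all 6 values in {1, 2, 6, 19, 24, 26} must be used), so position 8 = 2.
The 5 still-open variables draw from only 5 values {1, 6, 19, 24, 26}, so each is used; only position 5 can be 24, hence position 5 = 24.

24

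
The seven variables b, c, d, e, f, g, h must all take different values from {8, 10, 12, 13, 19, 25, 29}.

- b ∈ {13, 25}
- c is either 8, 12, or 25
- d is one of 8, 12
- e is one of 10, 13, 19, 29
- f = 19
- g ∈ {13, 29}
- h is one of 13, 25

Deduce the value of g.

f has just one choice, so f = 19. Eliminate 19 elsewhere: e.
The 6 still-open variables together cover exactly {8, 10, 12, 13, 25, 29} — 6 values for 6 variables — and 10 appears only in e's list, so e = 10.
Among the 5 still-open variables, 29 fits only g (and all 5 values in {8, 12, 13, 25, 29} must be used), so g = 29.

29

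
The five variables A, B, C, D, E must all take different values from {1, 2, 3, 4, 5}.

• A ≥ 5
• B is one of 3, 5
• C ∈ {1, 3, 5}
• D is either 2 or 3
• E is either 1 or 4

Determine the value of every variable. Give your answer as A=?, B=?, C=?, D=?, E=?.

A=5, B=3, C=1, D=2, E=4

A has just one choice, so A = 5. So B, C can't be 5.
That leaves B = 3. Remove 3 from C, D.
That leaves C = 1. Remove 1 from E.
D has just one choice, so D = 2.
E has just one choice, so E = 4.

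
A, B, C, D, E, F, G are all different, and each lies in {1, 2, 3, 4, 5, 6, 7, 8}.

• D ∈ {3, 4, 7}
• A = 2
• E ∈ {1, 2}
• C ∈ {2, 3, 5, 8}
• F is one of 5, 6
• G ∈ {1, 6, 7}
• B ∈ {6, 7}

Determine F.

5

A must be 2 (only option left). Remove 2 from C, E.
E has just one choice, so E = 1. Eliminate 1 elsewhere: G.
The 2 variables B and G are confined to {6, 7}, which locks those values in; drop them from D, F.
So F = 5.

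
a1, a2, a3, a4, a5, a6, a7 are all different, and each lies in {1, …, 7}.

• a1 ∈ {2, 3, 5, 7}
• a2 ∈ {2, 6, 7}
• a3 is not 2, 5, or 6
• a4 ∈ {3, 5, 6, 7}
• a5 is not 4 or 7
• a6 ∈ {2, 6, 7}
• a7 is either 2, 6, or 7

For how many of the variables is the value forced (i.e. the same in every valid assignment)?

2

Among the 7 variables, 4 fits only a3 (and all 7 values in {1, 2, 3, 4, 5, 6, 7} must be used), so a3 = 4.
The 6 still-open variables draw from only 6 values {1, 2, 3, 5, 6, 7}, so each is used; only a5 can be 1, hence a5 = 1.
a2, a6, a7 share exactly the 3 values {2, 6, 7}; by pigeonhole those values go to them, so strike 2, 6, 7 from a1, a4.
Determined: a3=4, a5=1. The other variables each still have more than one consistent value. That makes 2.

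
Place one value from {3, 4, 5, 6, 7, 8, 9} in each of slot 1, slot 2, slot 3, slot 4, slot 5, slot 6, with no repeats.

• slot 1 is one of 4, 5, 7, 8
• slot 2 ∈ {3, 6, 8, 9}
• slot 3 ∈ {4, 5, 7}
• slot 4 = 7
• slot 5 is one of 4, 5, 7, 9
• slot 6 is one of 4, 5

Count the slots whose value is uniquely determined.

3

slot 4 has just one choice, so slot 4 = 7. So slot 1, slot 3, slot 5 can't be 7.
The 2 variables slot 3 and slot 6 are confined to {4, 5}, which locks those values in; drop them from slot 1, slot 5.
That leaves slot 1 = 8. Eliminate 8 elsewhere: slot 2.
That leaves slot 5 = 9. Remove 9 from slot 2.
Determined: slot 1=8, slot 4=7, slot 5=9. The other slots each still have more than one consistent value. That makes 3.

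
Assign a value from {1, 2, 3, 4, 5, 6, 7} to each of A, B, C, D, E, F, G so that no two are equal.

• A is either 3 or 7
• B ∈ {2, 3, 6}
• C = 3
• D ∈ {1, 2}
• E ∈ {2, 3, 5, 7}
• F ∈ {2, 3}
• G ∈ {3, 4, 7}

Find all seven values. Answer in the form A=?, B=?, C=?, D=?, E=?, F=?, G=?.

A=7, B=6, C=3, D=1, E=5, F=2, G=4

C's domain is down to {3}, so C = 3. Remove 3 from A, B, E, F, G.
F must be 2 (only option left). Remove 2 from B, D, E.
A has just one choice, so A = 7. So E, G can't be 7.
B must be 6 (only option left).
D's domain is down to {1}, so D = 1.
E must be 5 (only option left).
G's domain is down to {4}, so G = 4.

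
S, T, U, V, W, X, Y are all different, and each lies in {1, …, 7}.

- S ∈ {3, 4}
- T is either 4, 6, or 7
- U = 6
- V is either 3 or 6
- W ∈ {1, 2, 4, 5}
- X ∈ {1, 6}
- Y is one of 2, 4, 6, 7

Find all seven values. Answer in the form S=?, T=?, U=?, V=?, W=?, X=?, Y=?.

S=4, T=7, U=6, V=3, W=5, X=1, Y=2

U has just one choice, so U = 6. So T, V, X, Y can't be 6.
That leaves V = 3. Strike 3 from S.
X's domain is down to {1}, so X = 1. Eliminate 1 elsewhere: W.
S's domain is down to {4}, so S = 4. Remove 4 from T, W, Y.
T has just one choice, so T = 7. Remove 7 from Y.
Y must be 2 (only option left). So W can't be 2.
That leaves W = 5.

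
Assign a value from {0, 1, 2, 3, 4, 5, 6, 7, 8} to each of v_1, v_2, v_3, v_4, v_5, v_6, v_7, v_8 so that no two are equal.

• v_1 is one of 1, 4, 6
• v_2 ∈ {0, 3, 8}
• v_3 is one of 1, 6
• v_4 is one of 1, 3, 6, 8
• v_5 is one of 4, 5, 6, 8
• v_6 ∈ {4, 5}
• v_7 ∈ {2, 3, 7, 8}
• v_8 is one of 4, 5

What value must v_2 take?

v_6 and v_8 between them cover only {4, 5} — a naked pair. Remove those values from v_1, v_5.
v_1 and v_3 share exactly the 2 values {1, 6}; by pigeonhole those values go to them, so strike 1, 6 from v_4, v_5.
v_5's domain is down to {8}, so v_5 = 8. Strike 8 from v_2, v_4, v_7.
v_4 has just one choice, so v_4 = 3. So v_2, v_7 can't be 3.
So v_2 = 0.

0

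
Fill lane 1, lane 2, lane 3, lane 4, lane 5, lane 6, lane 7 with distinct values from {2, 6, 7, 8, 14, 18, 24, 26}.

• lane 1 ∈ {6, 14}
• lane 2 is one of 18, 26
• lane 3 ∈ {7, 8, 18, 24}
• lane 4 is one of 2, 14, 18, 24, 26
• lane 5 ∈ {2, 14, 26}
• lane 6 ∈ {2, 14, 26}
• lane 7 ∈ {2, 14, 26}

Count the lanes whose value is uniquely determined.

3

The 3 variables lane 5, lane 6, lane 7 are confined to {2, 14, 26}, which locks those values in; drop them from lane 1, lane 2, lane 4.
lane 1's domain is down to {6}, so lane 1 = 6.
lane 2's domain is down to {18}, so lane 2 = 18. Remove 18 from lane 3, lane 4.
That leaves lane 4 = 24. Eliminate 24 elsewhere: lane 3.
Determined: lane 1=6, lane 2=18, lane 4=24. The other lanes each still have more than one consistent value. That makes 3.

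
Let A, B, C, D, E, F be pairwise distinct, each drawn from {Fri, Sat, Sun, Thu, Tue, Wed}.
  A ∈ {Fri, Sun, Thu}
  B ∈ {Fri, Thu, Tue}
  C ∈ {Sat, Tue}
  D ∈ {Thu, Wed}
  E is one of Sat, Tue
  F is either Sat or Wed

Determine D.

The 6 variables together cover exactly {Fri, Sat, Sun, Thu, Tue, Wed} — 6 values for 6 variables — and Sun appears only in A's list, so A = Sun.
The 5 still-open variables together cover exactly {Fri, Sat, Thu, Tue, Wed} — 5 values for 5 variables — and Fri appears only in B's list, so B = Fri.
Among the 4 still-open variables, Thu fits only D (and all 4 values in {Sat, Thu, Tue, Wed} must be used), so D = Thu.

Thu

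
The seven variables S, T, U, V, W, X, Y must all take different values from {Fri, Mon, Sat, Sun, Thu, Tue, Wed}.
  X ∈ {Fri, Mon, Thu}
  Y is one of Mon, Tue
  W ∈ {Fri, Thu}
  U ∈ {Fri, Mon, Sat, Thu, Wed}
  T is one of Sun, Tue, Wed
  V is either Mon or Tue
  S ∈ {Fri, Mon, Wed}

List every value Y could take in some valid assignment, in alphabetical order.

The 7 variables together cover exactly {Fri, Mon, Sat, Sun, Thu, Tue, Wed} — 7 values for 7 variables — and Sat appears only in U's list, so U = Sat.
Among the 6 still-open variables, Sun fits only T (and all 6 values in {Fri, Mon, Sun, Thu, Tue, Wed} must be used), so T = Sun.
Among the 5 still-open variables, Wed fits only S (and all 5 values in {Fri, Mon, Thu, Tue, Wed} must be used), so S = Wed.
V and Y between them cover only {Mon, Tue} — a naked pair. Remove those values from X.
No further eliminations apply; Y can still be any of Mon, Tue.

Mon, Tue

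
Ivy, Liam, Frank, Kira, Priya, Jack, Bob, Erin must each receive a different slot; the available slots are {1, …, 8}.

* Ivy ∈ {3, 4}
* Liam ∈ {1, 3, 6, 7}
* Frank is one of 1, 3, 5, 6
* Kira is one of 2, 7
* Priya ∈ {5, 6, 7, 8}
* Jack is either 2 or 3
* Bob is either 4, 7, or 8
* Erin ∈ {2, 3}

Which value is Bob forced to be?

The 2 variables Jack and Erin are confined to {2, 3}, which locks those values in; drop them from Ivy, Liam, Frank, Kira.
That leaves Ivy = 4. Eliminate 4 elsewhere: Bob.
That leaves Kira = 7. So Liam, Priya, Bob can't be 7.
So Bob = 8.

8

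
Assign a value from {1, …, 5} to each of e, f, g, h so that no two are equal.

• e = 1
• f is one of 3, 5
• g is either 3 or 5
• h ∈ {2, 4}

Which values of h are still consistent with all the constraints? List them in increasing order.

2, 4

e must be 1 (only option left).
No further eliminations apply; h can still be any of 2, 4.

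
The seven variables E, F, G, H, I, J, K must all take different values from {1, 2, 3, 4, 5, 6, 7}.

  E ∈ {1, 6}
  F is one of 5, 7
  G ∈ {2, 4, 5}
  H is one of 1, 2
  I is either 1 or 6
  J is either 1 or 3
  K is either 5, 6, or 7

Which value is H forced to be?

The 7 variables together cover exactly {1, 2, 3, 4, 5, 6, 7} — 7 values for 7 variables — and 3 appears only in J's list, so J = 3.
Among the 6 still-open variables, 4 fits only G (and all 6 values in {1, 2, 4, 5, 6, 7} must be used), so G = 4.
The 5 still-open variables draw from only 5 values {1, 2, 5, 6, 7}, so each is used; only H can be 2, hence H = 2.

2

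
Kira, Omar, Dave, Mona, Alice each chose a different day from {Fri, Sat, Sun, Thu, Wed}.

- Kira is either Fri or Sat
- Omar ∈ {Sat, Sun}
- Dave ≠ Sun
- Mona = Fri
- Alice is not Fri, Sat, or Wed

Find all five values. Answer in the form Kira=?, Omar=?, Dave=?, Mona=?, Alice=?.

Kira=Sat, Omar=Sun, Dave=Wed, Mona=Fri, Alice=Thu

Mona must be Fri (only option left). Remove Fri from Kira, Dave.
Kira has just one choice, so Kira = Sat. So Omar, Dave can't be Sat.
Omar's domain is down to {Sun}, so Omar = Sun. Eliminate Sun elsewhere: Alice.
Alice has just one choice, so Alice = Thu. Strike Thu from Dave.
Dave's domain is down to {Wed}, so Dave = Wed.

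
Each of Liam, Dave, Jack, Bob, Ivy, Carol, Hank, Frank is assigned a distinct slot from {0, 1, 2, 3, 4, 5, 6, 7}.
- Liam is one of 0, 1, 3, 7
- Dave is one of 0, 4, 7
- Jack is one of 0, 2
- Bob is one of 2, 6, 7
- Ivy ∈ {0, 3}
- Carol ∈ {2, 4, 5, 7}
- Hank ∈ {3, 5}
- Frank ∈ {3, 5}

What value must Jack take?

2

The 8 variables together cover exactly {0, 1, 2, 3, 4, 5, 6, 7} — 8 values for 8 variables — and 1 appears only in Liam's list, so Liam = 1.
The 7 still-open variables together cover exactly {0, 2, 3, 4, 5, 6, 7} — 7 values for 7 variables — and 6 appears only in Bob's list, so Bob = 6.
Hank and Frank share exactly the 2 values {3, 5}; by pigeonhole those values go to them, so strike 3, 5 from Ivy, Carol.
Ivy's domain is down to {0}, so Ivy = 0. Remove 0 from Dave, Jack.
So Jack = 2.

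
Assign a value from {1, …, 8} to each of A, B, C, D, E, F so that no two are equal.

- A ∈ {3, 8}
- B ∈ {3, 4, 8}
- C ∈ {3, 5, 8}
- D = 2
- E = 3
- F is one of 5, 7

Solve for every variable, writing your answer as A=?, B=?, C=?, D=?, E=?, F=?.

D has just one choice, so D = 2.
That leaves E = 3. Eliminate 3 elsewhere: A, B, C.
A's domain is down to {8}, so A = 8. So B, C can't be 8.
B's domain is down to {4}, so B = 4.
C must be 5 (only option left). Eliminate 5 elsewhere: F.
F must be 7 (only option left).

A=8, B=4, C=5, D=2, E=3, F=7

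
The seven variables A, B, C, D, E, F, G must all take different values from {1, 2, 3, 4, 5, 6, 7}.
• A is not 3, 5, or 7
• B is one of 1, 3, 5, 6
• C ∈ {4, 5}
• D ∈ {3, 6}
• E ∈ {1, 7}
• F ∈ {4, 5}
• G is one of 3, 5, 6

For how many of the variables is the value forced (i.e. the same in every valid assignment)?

3

The 7 variables together cover exactly {1, 2, 3, 4, 5, 6, 7} — 7 values for 7 variables — and 2 appears only in A's list, so A = 2.
The 6 still-open variables together cover exactly {1, 3, 4, 5, 6, 7} — 6 values for 6 variables — and 7 appears only in E's list, so E = 7.
Among the 5 still-open variables, 1 fits only B (and all 5 values in {1, 3, 4, 5, 6} must be used), so B = 1.
The 2 variables C and F are confined to {4, 5}, which locks those values in; drop them from G.
Determined: A=2, B=1, E=7. The other variables each still have more than one consistent value. That makes 3.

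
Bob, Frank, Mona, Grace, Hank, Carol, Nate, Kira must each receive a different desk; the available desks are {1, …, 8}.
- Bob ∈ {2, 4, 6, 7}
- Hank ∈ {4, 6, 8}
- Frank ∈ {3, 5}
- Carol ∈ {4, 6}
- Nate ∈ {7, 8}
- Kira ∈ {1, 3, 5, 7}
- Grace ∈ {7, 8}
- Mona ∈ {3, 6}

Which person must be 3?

The 8 variables together cover exactly {1, 2, 3, 4, 5, 6, 7, 8} — 8 values for 8 variables — and 1 appears only in Kira's list, so Kira = 1.
Among the 7 still-open variables, 2 fits only Bob (and all 7 values in {2, 3, 4, 5, 6, 7, 8} must be used), so Bob = 2.
The 6 still-open variables together cover exactly {3, 4, 5, 6, 7, 8} — 6 values for 6 variables — and 5 appears only in Frank's list, so Frank = 5.
Among the 5 still-open variables, 3 fits only Mona (and all 5 values in {3, 4, 6, 7, 8} must be used), so Mona = 3.

Mona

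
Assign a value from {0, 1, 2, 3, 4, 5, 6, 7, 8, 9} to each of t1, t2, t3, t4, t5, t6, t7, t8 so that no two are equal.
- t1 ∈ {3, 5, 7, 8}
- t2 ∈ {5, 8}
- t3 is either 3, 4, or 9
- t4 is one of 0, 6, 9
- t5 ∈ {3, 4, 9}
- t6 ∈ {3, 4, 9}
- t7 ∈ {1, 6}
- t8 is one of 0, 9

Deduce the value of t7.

1

t3, t5, t6 between them cover only {3, 4, 9} — a naked triple. Remove those values from t1, t4, t8.
t8 must be 0 (only option left). Eliminate 0 elsewhere: t4.
t4 must be 6 (only option left). Eliminate 6 elsewhere: t7.
So t7 = 1.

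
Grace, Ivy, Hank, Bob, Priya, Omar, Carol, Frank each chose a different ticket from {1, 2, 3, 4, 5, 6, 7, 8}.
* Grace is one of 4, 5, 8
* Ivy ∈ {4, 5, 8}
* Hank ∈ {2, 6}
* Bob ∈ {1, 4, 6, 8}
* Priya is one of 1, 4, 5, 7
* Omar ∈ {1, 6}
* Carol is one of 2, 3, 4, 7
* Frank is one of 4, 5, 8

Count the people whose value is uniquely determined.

The 8 variables draw from only 8 values {1, 2, 3, 4, 5, 6, 7, 8}, so each is used; only Carol can be 3, hence Carol = 3.
The 7 still-open variables draw from only 7 values {1, 2, 4, 5, 6, 7, 8}, so each is used; only Hank can be 2, hence Hank = 2.
The 6 still-open variables together cover exactly {1, 4, 5, 6, 7, 8} — 6 values for 6 variables — and 7 appears only in Priya's list, so Priya = 7.
Grace, Ivy, Frank share exactly the 3 values {4, 5, 8}; by pigeonhole those values go to them, so strike 4, 5, 8 from Bob.
Determined: Hank=2, Priya=7, Carol=3. The other people each still have more than one consistent value. That makes 3.

3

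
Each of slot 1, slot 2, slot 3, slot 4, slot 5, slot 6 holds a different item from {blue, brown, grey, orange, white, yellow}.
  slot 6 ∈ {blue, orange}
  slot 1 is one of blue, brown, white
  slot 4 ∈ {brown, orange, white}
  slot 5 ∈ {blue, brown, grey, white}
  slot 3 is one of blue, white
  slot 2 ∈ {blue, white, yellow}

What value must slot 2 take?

yellow

The 6 variables draw from only 6 values {blue, brown, grey, orange, white, yellow}, so each is used; only slot 5 can be grey, hence slot 5 = grey.
The 5 still-open variables draw from only 5 values {blue, brown, orange, white, yellow}, so each is used; only slot 2 can be yellow, hence slot 2 = yellow.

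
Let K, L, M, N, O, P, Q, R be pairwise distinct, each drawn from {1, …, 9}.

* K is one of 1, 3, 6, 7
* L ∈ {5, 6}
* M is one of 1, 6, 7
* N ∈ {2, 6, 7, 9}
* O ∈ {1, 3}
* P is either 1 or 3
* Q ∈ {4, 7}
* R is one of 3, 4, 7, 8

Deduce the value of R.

8

O and P share exactly the 2 values {1, 3}; by pigeonhole those values go to them, so strike 1, 3 from K, M, R.
The 2 variables K and M are confined to {6, 7}, which locks those values in; drop them from L, N, Q, R.
L must be 5 (only option left).
That leaves Q = 4. Strike 4 from R.
So R = 8.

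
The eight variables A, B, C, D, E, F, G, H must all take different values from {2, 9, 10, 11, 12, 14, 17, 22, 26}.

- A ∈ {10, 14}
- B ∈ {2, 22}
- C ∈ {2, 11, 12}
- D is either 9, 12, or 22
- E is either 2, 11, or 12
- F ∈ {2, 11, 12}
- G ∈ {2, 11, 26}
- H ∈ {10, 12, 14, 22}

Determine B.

Among the 8 variables, 9 fits only D (and all 8 values in {2, 9, 10, 11, 12, 14, 22, 26} must be used), so D = 9.
Among the 7 still-open variables, 26 fits only G (and all 7 values in {2, 10, 11, 12, 14, 22, 26} must be used), so G = 26.
C, E, F share exactly the 3 values {2, 11, 12}; by pigeonhole those values go to them, so strike 2, 11, 12 from B, H.
So B = 22.

22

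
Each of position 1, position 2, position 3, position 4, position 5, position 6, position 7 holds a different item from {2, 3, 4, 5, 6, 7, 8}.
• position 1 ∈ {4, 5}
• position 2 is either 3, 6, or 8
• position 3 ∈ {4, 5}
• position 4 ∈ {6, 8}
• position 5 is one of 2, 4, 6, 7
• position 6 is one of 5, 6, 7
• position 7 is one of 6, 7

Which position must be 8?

The 7 variables draw from only 7 values {2, 3, 4, 5, 6, 7, 8}, so each is used; only position 5 can be 2, hence position 5 = 2.
The 6 still-open variables draw from only 6 values {3, 4, 5, 6, 7, 8}, so each is used; only position 2 can be 3, hence position 2 = 3.
The 5 still-open variables together cover exactly {4, 5, 6, 7, 8} — 5 values for 5 variables — and 8 appears only in position 4's list, so position 4 = 8.

position 4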